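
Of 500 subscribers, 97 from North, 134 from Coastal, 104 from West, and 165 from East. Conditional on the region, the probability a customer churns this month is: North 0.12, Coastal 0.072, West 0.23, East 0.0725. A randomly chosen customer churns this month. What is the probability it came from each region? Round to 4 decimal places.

By Bayes' rule, posterior ∝ prior × likelihood:
  North: 0.194 × 0.12 = 0.02328
  Coastal: 0.268 × 0.072 = 0.019296
  West: 0.208 × 0.23 = 0.04784
  East: 0.33 × 0.0725 = 0.023925
Total = 0.114341.
P(North | churn) = 0.02328/0.114341 ≈ 0.2036
P(Coastal | churn) = 0.019296/0.114341 ≈ 0.1688
P(West | churn) = 0.04784/0.114341 ≈ 0.4184
P(East | churn) = 0.023925/0.114341 ≈ 0.2092

North 0.2036, Coastal 0.1688, West 0.4184, East 0.2092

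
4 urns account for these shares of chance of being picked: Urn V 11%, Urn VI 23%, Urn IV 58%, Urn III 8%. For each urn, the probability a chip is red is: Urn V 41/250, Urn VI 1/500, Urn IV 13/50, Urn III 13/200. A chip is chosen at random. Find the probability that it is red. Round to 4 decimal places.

0.1745

Prior × likelihood for each hypothesis:
  Urn V: 0.11 × 0.164 = 0.01804
  Urn VI: 0.23 × 0.002 = 0.00046
  Urn IV: 0.58 × 0.26 = 0.1508
  Urn III: 0.08 × 0.065 = 0.0052
P(red) = 0.01804 + 0.00046 + 0.1508 + 0.0052 = 0.1745 → 0.1745.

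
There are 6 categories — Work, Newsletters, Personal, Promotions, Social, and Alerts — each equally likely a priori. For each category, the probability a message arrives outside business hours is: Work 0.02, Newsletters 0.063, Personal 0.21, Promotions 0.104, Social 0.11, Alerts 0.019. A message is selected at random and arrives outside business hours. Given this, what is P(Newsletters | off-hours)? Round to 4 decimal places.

With a uniform prior (1/6 each), posterior ∝ likelihood:
  Work: 0.02
  Newsletters: 0.063
  Personal: 0.21
  Promotions: 0.104
  Social: 0.11
  Alerts: 0.019
Sum = 0.526.
P(Newsletters | evidence) = 0.063 / 0.526 ≈ 0.1198.

0.1198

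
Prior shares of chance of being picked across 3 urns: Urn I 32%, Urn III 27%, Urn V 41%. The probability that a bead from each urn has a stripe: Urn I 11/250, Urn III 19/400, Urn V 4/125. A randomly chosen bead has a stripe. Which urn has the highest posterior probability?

Urn I

Compute prior × likelihood for every hypothesis:
  Urn I: 0.32 × 0.044 = 0.01408
  Urn III: 0.27 × 0.0475 = 0.012825
  Urn V: 0.41 × 0.032 = 0.01312
Normalizing constant = 0.040025.
Largest term belongs to Urn I, so Urn I is most probable.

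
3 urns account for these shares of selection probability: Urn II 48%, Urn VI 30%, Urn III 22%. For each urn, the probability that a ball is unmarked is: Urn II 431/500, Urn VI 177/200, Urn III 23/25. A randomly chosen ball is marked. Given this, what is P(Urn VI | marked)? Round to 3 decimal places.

0.292

Taking complements, P(marked | each) = Urn II 0.138, Urn VI 0.115, Urn III 0.08.
By Bayes' rule, posterior ∝ prior × likelihood:
  Urn II: 0.48 × 0.138 = 0.06624
  Urn VI: 0.3 × 0.115 = 0.0345
  Urn III: 0.22 × 0.08 = 0.0176
Sum = 0.11834.
P(Urn VI | evidence) = 0.0345 / 0.11834 ≈ 0.292.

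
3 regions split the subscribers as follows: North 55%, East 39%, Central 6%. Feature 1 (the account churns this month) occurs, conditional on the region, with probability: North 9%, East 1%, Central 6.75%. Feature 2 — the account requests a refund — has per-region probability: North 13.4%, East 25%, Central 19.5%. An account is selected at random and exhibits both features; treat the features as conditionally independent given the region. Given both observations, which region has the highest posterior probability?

North

Compute prior × likelihood for every hypothesis:
  North: 0.55 × 0.09 × 0.134 = 0.006633
  East: 0.39 × 0.01 × 0.25 = 0.000975
  Central: 0.06 × 0.0675 × 0.195 = 0.00078975
Total = 0.00839775.
Largest term belongs to North, so North is most probable.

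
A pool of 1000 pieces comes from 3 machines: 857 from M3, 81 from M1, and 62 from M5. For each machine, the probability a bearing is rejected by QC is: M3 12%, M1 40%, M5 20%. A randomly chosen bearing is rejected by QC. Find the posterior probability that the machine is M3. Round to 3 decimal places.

0.697

By Bayes' rule, posterior ∝ prior × likelihood:
  M3: 0.857 × 0.12 = 0.10284
  M1: 0.081 × 0.4 = 0.0324
  M5: 0.062 × 0.2 = 0.0124
Total = 0.14764.
P(M3 | evidence) = 0.10284 / 0.14764 ≈ 0.697.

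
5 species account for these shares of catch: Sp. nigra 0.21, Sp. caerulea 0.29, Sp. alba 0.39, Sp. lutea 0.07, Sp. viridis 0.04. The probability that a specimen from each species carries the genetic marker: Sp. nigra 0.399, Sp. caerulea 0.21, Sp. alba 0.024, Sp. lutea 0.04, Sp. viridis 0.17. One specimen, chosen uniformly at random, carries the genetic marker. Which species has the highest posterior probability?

By Bayes' rule, posterior ∝ prior × likelihood:
  Sp. nigra: 0.21 × 0.399 = 0.08379
  Sp. caerulea: 0.29 × 0.21 = 0.0609
  Sp. alba: 0.39 × 0.024 = 0.00936
  Sp. lutea: 0.07 × 0.04 = 0.0028
  Sp. viridis: 0.04 × 0.17 = 0.0068
Sum = 0.16365.
Largest term belongs to Sp. nigra, so Sp. nigra is most probable.

Sp. nigra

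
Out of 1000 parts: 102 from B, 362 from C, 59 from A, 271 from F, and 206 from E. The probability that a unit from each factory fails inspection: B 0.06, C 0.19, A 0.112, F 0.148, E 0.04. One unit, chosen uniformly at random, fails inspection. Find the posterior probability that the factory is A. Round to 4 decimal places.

0.0509

By Bayes' rule, posterior ∝ prior × likelihood:
  B: 0.102 × 0.06 = 0.00612
  C: 0.362 × 0.19 = 0.06878
  A: 0.059 × 0.112 = 0.006608
  F: 0.271 × 0.148 = 0.040108
  E: 0.206 × 0.04 = 0.00824
Normalizing constant = 0.129856.
P(A | evidence) = 0.006608 / 0.129856 ≈ 0.0509.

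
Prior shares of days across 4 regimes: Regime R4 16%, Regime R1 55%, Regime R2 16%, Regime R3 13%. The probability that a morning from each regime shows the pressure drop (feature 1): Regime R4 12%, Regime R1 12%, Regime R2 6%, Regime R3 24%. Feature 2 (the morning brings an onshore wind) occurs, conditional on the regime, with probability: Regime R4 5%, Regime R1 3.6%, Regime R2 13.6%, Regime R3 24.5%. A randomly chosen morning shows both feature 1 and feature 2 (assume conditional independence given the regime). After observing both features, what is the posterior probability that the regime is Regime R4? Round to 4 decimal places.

By Bayes' rule, posterior ∝ prior × likelihood:
  Regime R4: 0.16 × 0.12 × 0.05 = 0.00096
  Regime R1: 0.55 × 0.12 × 0.036 = 0.002376
  Regime R2: 0.16 × 0.06 × 0.136 = 0.0013056
  Regime R3: 0.13 × 0.24 × 0.245 = 0.007644
Sum = 0.0122856.
P(Regime R4 | evidence) = 0.00096 / 0.0122856 ≈ 0.0781.

0.0781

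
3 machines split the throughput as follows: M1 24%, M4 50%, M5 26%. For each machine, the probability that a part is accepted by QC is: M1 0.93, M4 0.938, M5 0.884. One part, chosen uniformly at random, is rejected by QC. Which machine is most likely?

Taking complements, P(rejected | each) = M1 0.07, M4 0.062, M5 0.116.
Compute prior × likelihood for every hypothesis:
  M1: 0.24 × 0.07 = 0.0168
  M4: 0.5 × 0.062 = 0.031
  M5: 0.26 × 0.116 = 0.03016
Normalizing constant = 0.07796.
Largest term belongs to M4, so M4 is most probable.

M4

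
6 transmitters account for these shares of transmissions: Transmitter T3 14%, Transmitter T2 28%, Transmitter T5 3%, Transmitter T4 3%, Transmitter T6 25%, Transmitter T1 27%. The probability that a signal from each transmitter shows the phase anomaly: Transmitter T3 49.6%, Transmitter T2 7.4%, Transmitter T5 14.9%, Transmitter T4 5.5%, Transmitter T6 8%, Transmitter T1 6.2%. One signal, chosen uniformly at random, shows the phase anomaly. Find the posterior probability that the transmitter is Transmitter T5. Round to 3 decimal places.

Prior × likelihood for each hypothesis:
  Transmitter T3: 0.14 × 0.496 = 0.06944
  Transmitter T2: 0.28 × 0.074 = 0.02072
  Transmitter T5: 0.03 × 0.149 = 0.00447
  Transmitter T4: 0.03 × 0.055 = 0.00165
  Transmitter T6: 0.25 × 0.08 = 0.02
  Transmitter T1: 0.27 × 0.062 = 0.01674
Normalizing constant = 0.13302.
P(Transmitter T5 | evidence) = 0.00447 / 0.13302 ≈ 0.034.

0.034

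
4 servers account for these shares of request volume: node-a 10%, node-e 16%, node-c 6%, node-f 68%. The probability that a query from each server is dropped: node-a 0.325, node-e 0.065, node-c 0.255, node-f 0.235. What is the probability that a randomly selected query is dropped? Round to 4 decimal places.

0.2180

Prior × likelihood for each hypothesis:
  node-a: 0.1 × 0.325 = 0.0325
  node-e: 0.16 × 0.065 = 0.0104
  node-c: 0.06 × 0.255 = 0.0153
  node-f: 0.68 × 0.235 = 0.1598
P(dropped) = 0.0325 + 0.0104 + 0.0153 + 0.1598 = 0.218 → 0.2180.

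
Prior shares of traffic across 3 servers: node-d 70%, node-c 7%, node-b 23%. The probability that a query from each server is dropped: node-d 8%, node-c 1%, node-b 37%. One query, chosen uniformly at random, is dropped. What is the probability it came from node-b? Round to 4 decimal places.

0.6001

By Bayes' rule, posterior ∝ prior × likelihood:
  node-d: 0.7 × 0.08 = 0.056
  node-c: 0.07 × 0.01 = 0.0007
  node-b: 0.23 × 0.37 = 0.0851
Normalizing constant = 0.1418.
P(node-b | evidence) = 0.0851 / 0.1418 ≈ 0.6001.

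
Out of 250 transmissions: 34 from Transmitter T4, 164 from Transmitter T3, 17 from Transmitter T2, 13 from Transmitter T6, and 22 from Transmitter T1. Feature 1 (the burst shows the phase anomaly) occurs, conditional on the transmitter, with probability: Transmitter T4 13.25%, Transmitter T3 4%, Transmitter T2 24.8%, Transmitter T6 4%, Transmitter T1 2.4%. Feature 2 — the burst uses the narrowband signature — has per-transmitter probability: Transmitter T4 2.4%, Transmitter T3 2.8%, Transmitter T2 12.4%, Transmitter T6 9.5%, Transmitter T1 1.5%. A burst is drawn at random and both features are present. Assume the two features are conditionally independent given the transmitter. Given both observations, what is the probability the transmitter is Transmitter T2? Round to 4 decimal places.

0.5996

By Bayes' rule, posterior ∝ prior × likelihood:
  Transmitter T4: 0.136 × 0.1325 × 0.024 = 0.00043248
  Transmitter T3: 0.656 × 0.04 × 0.028 = 0.00073472
  Transmitter T2: 0.068 × 0.248 × 0.124 = 0.002091136
  Transmitter T6: 0.052 × 0.04 × 0.095 = 0.0001976
  Transmitter T1: 0.088 × 0.024 × 0.015 = 0.00003168
Normalizing constant = 0.003487616.
P(Transmitter T2 | evidence) = 0.002091136 / 0.003487616 ≈ 0.5996.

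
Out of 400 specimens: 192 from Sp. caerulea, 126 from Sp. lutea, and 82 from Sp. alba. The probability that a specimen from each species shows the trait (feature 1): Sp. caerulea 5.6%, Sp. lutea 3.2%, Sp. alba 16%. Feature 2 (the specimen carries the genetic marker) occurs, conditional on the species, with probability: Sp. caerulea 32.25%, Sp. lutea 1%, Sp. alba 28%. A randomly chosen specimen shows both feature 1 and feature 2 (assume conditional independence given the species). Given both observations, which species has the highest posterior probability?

Sp. alba

Compute prior × likelihood for every hypothesis:
  Sp. caerulea: 0.48 × 0.056 × 0.3225 = 0.0086688
  Sp. lutea: 0.315 × 0.032 × 0.01 = 0.0001008
  Sp. alba: 0.205 × 0.16 × 0.28 = 0.009184
Normalizing constant = 0.0179536.
Largest term belongs to Sp. alba, so Sp. alba is most probable.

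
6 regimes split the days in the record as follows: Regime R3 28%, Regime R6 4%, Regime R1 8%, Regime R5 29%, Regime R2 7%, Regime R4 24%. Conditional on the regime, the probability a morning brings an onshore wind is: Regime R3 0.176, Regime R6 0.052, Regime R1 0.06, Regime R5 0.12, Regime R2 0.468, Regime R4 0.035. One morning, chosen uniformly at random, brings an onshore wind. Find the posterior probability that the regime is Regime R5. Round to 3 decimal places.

0.263

Unnormalized posteriors (prior × likelihood):
  Regime R3: 0.28 × 0.176 = 0.04928
  Regime R6: 0.04 × 0.052 = 0.00208
  Regime R1: 0.08 × 0.06 = 0.0048
  Regime R5: 0.29 × 0.12 = 0.0348
  Regime R2: 0.07 × 0.468 = 0.03276
  Regime R4: 0.24 × 0.035 = 0.0084
Normalizing constant = 0.13212.
P(Regime R5 | evidence) = 0.0348 / 0.13212 ≈ 0.263.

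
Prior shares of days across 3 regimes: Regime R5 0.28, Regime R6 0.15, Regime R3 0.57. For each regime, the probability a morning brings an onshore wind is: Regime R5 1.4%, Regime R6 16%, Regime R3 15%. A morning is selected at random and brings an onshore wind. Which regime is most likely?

Prior × likelihood for each hypothesis:
  Regime R5: 0.28 × 0.014 = 0.00392
  Regime R6: 0.15 × 0.16 = 0.024
  Regime R3: 0.57 × 0.15 = 0.0855
Total = 0.11342.
Largest term belongs to Regime R3, so Regime R3 is most probable.

Regime R3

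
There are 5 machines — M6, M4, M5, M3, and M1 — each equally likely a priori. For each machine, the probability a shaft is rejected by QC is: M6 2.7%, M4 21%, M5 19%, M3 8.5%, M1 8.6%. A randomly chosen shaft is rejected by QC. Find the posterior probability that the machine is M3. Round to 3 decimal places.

0.142

With a uniform prior (1/5 each), posterior ∝ likelihood:
  M6: 0.027
  M4: 0.21
  M5: 0.19
  M3: 0.085
  M1: 0.086
Normalizing constant = 0.598.
P(M3 | evidence) = 0.085 / 0.598 ≈ 0.142.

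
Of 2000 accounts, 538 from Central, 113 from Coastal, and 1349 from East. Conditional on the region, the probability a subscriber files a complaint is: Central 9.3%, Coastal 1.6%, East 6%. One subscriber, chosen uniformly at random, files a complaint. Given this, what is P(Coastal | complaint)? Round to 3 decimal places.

Unnormalized posteriors (prior × likelihood):
  Central: 0.269 × 0.093 = 0.025017
  Coastal: 0.0565 × 0.016 = 0.000904
  East: 0.6745 × 0.06 = 0.04047
Total = 0.066391.
P(Coastal | evidence) = 0.000904 / 0.066391 ≈ 0.014.

0.014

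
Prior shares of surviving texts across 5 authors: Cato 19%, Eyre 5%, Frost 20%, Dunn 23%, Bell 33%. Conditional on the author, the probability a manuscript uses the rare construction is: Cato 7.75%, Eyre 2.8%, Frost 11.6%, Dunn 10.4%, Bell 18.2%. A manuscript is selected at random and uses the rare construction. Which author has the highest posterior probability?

By Bayes' rule, posterior ∝ prior × likelihood:
  Cato: 0.19 × 0.0775 = 0.014725
  Eyre: 0.05 × 0.028 = 0.0014
  Frost: 0.2 × 0.116 = 0.0232
  Dunn: 0.23 × 0.104 = 0.02392
  Bell: 0.33 × 0.182 = 0.06006
Sum = 0.123305.
Largest term belongs to Bell, so Bell is most probable.

Bell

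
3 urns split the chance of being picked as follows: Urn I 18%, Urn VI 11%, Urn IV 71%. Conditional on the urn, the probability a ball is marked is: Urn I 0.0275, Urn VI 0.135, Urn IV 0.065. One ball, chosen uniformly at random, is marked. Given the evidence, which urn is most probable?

Unnormalized posteriors (prior × likelihood):
  Urn I: 0.18 × 0.0275 = 0.00495
  Urn VI: 0.11 × 0.135 = 0.01485
  Urn IV: 0.71 × 0.065 = 0.04615
Normalizing constant = 0.06595.
Largest term belongs to Urn IV, so Urn IV is most probable.

Urn IV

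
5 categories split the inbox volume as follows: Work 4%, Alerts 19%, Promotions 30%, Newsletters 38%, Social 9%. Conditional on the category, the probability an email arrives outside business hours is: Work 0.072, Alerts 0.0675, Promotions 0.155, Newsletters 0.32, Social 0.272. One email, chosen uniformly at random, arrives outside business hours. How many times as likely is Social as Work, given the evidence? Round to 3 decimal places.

Unnormalized posteriors (prior × likelihood):
  Work: 0.04 × 0.072 = 0.00288
  Alerts: 0.19 × 0.0675 = 0.012825
  Promotions: 0.3 × 0.155 = 0.0465
  Newsletters: 0.38 × 0.32 = 0.1216
  Social: 0.09 × 0.272 = 0.02448
Sum = 0.208285.
The ratio is 0.02448 / 0.00288 (the normalizer cancels) = 8.500.

8.500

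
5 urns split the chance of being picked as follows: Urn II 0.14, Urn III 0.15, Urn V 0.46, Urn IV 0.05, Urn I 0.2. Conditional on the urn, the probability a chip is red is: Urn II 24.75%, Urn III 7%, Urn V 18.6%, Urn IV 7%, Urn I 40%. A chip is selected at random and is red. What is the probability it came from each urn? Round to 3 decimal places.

Urn II 0.162, Urn III 0.049, Urn V 0.399, Urn IV 0.016, Urn I 0.373

By Bayes' rule, posterior ∝ prior × likelihood:
  Urn II: 0.14 × 0.2475 = 0.03465
  Urn III: 0.15 × 0.07 = 0.0105
  Urn V: 0.46 × 0.186 = 0.08556
  Urn IV: 0.05 × 0.07 = 0.0035
  Urn I: 0.2 × 0.4 = 0.08
Total = 0.21421.
P(Urn II | red) = 0.03465/0.21421 ≈ 0.162
P(Urn III | red) = 0.0105/0.21421 ≈ 0.049
P(Urn V | red) = 0.08556/0.21421 ≈ 0.399
P(Urn IV | red) = 0.0035/0.21421 ≈ 0.016
P(Urn I | red) = 0.08/0.21421 ≈ 0.373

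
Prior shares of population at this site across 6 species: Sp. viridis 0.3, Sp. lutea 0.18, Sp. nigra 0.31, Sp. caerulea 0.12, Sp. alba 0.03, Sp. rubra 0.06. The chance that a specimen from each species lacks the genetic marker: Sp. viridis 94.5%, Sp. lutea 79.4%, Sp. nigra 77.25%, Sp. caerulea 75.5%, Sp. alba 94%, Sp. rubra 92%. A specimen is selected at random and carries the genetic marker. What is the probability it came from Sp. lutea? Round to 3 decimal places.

0.232

Taking complements, P(marker | each) = Sp. viridis 0.055, Sp. lutea 0.206, Sp. nigra 0.2275, Sp. caerulea 0.245, Sp. alba 0.06, Sp. rubra 0.08.
Unnormalized posteriors (prior × likelihood):
  Sp. viridis: 0.3 × 0.055 = 0.0165
  Sp. lutea: 0.18 × 0.206 = 0.03708
  Sp. nigra: 0.31 × 0.2275 = 0.070525
  Sp. caerulea: 0.12 × 0.245 = 0.0294
  Sp. alba: 0.03 × 0.06 = 0.0018
  Sp. rubra: 0.06 × 0.08 = 0.0048
Sum = 0.160105.
P(Sp. lutea | evidence) = 0.03708 / 0.160105 ≈ 0.232.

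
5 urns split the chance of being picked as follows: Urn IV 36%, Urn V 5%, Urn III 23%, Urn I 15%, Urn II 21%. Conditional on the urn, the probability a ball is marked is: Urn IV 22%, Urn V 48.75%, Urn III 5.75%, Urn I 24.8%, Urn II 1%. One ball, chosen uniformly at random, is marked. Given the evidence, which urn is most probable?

By Bayes' rule, posterior ∝ prior × likelihood:
  Urn IV: 0.36 × 0.22 = 0.0792
  Urn V: 0.05 × 0.4875 = 0.024375
  Urn III: 0.23 × 0.0575 = 0.013225
  Urn I: 0.15 × 0.248 = 0.0372
  Urn II: 0.21 × 0.01 = 0.0021
Normalizing constant = 0.1561.
Largest term belongs to Urn IV, so Urn IV is most probable.

Urn IV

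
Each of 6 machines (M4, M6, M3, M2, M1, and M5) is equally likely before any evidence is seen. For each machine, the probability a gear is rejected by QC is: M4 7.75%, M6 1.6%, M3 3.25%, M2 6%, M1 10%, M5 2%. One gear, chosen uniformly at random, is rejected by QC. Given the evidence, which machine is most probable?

With a uniform prior (1/6 each), posterior ∝ likelihood:
  M4: 0.0775
  M6: 0.016
  M3: 0.0325
  M2: 0.06
  M1: 0.1
  M5: 0.02
Normalizing constant = 0.306.
Largest term belongs to M1, so M1 is most probable.

M1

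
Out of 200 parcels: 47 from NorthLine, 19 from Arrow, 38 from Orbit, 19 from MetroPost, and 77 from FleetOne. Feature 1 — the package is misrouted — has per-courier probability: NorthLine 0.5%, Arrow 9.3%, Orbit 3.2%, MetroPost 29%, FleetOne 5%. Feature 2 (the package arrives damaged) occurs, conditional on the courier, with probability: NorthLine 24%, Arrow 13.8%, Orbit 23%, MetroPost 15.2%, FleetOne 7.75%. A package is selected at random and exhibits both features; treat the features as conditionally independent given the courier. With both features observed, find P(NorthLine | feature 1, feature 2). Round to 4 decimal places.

Compute prior × likelihood for every hypothesis:
  NorthLine: 0.235 × 0.005 × 0.24 = 0.000282
  Arrow: 0.095 × 0.093 × 0.138 = 0.00121923
  Orbit: 0.19 × 0.032 × 0.23 = 0.0013984
  MetroPost: 0.095 × 0.29 × 0.152 = 0.0041876
  FleetOne: 0.385 × 0.05 × 0.0775 = 0.001491875
Normalizing constant = 0.008579105.
P(NorthLine | evidence) = 0.000282 / 0.008579105 ≈ 0.0329.

0.0329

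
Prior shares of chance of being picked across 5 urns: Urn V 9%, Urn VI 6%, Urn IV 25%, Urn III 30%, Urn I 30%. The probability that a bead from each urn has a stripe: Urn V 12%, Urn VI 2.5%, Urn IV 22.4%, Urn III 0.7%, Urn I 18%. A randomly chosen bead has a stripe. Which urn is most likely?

Compute prior × likelihood for every hypothesis:
  Urn V: 0.09 × 0.12 = 0.0108
  Urn VI: 0.06 × 0.025 = 0.0015
  Urn IV: 0.25 × 0.224 = 0.056
  Urn III: 0.3 × 0.007 = 0.0021
  Urn I: 0.3 × 0.18 = 0.054
Total = 0.1244.
Largest term belongs to Urn IV, so Urn IV is most probable.

Urn IV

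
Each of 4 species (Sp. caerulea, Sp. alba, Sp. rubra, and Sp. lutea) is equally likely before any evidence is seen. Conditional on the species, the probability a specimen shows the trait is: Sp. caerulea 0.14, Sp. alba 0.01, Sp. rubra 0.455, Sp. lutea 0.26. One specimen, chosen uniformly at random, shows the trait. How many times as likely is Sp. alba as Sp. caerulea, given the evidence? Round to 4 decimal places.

With a uniform prior (1/4 each), posterior ∝ likelihood:
  Sp. caerulea: 0.14
  Sp. alba: 0.01
  Sp. rubra: 0.455
  Sp. lutea: 0.26
Sum = 0.865.
The ratio is 0.01 / 0.14 (the normalizer cancels) = 0.0714.

0.0714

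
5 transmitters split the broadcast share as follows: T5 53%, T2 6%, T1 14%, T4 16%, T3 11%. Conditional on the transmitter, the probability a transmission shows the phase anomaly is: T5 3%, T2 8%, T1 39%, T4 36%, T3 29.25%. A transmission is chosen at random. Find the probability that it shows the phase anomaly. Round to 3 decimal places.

0.165

Prior × likelihood for each hypothesis:
  T5: 0.53 × 0.03 = 0.0159
  T2: 0.06 × 0.08 = 0.0048
  T1: 0.14 × 0.39 = 0.0546
  T4: 0.16 × 0.36 = 0.0576
  T3: 0.11 × 0.2925 = 0.032175
P(anomaly) = 0.0159 + 0.0048 + 0.0546 + 0.0576 + 0.032175 = 0.165075 → 0.165.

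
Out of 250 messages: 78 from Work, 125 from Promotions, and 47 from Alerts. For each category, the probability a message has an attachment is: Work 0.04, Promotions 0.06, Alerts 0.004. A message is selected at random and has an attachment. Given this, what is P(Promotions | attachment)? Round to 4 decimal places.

Unnormalized posteriors (prior × likelihood):
  Work: 0.312 × 0.04 = 0.01248
  Promotions: 0.5 × 0.06 = 0.03
  Alerts: 0.188 × 0.004 = 0.000752
Total = 0.043232.
P(Promotions | evidence) = 0.03 / 0.043232 ≈ 0.6939.

0.6939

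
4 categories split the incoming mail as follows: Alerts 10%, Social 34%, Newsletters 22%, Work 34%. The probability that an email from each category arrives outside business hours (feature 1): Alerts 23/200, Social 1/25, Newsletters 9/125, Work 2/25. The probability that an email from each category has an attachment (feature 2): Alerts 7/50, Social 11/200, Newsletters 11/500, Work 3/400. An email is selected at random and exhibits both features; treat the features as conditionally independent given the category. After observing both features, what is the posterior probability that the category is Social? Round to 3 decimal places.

0.257

Unnormalized posteriors (prior × likelihood):
  Alerts: 0.1 × 0.115 × 0.14 = 0.00161
  Social: 0.34 × 0.04 × 0.055 = 0.000748
  Newsletters: 0.22 × 0.072 × 0.022 = 0.00034848
  Work: 0.34 × 0.08 × 0.0075 = 0.000204
Total = 0.00291048.
P(Social | evidence) = 0.000748 / 0.00291048 ≈ 0.257.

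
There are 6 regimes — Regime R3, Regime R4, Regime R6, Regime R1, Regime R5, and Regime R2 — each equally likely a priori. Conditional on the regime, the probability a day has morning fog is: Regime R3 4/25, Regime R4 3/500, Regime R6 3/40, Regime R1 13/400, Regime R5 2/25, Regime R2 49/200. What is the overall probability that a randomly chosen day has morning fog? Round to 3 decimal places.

0.100

With a uniform prior (1/6 each), posterior ∝ likelihood:
  Regime R3: 0.16
  Regime R4: 0.006
  Regime R6: 0.075
  Regime R1: 0.0325
  Regime R5: 0.08
  Regime R2: 0.245
P(fog) = (1/6) × (0.16 + 0.006 + 0.075 + 0.0325 + 0.08 + 0.245) = 0.5985/6 ≈ 0.100.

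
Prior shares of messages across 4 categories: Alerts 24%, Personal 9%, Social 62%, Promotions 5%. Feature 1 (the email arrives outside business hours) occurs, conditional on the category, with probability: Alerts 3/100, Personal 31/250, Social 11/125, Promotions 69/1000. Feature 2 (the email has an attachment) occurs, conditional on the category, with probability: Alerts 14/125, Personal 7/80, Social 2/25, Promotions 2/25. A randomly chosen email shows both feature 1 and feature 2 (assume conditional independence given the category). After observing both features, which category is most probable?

Prior × likelihood for each hypothesis:
  Alerts: 0.24 × 0.03 × 0.112 = 0.0008064
  Personal: 0.09 × 0.124 × 0.0875 = 0.0009765
  Social: 0.62 × 0.088 × 0.08 = 0.0043648
  Promotions: 0.05 × 0.069 × 0.08 = 0.000276
Total = 0.0064237.
Largest term belongs to Social, so Social is most probable.

Social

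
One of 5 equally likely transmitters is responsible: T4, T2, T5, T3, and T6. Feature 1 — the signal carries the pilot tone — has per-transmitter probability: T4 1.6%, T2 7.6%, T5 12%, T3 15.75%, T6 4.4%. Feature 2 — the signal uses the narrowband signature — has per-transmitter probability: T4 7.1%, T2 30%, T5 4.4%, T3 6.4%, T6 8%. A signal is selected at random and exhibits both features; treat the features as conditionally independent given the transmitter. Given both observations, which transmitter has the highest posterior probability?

Since the prior is uniform, the posterior is proportional to the likelihood:
  T4: 0.016 × 0.071 = 0.001136
  T2: 0.076 × 0.3 = 0.0228
  T5: 0.12 × 0.044 = 0.00528
  T3: 0.1575 × 0.064 = 0.01008
  T6: 0.044 × 0.08 = 0.00352
Sum = 0.042816.
Largest term belongs to T2, so T2 is most probable.

T2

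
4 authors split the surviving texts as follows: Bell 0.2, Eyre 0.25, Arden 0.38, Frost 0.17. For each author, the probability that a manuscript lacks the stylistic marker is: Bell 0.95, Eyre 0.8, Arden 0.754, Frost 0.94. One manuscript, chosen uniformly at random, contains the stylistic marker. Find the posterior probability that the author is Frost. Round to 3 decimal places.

Taking complements, P(marker | each) = Bell 0.05, Eyre 0.2, Arden 0.246, Frost 0.06.
Prior × likelihood for each hypothesis:
  Bell: 0.2 × 0.05 = 0.01
  Eyre: 0.25 × 0.2 = 0.05
  Arden: 0.38 × 0.246 = 0.09348
  Frost: 0.17 × 0.06 = 0.0102
Sum = 0.16368.
P(Frost | evidence) = 0.0102 / 0.16368 ≈ 0.062.

0.062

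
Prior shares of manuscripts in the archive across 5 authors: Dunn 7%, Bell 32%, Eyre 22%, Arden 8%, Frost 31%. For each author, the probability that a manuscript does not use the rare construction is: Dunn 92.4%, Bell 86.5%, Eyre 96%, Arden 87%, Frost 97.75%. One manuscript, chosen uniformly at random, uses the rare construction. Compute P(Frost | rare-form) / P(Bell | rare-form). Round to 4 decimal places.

Taking complements, P(rare-form | each) = Dunn 0.076, Bell 0.135, Eyre 0.04, Arden 0.13, Frost 0.0225.
By Bayes' rule, posterior ∝ prior × likelihood:
  Dunn: 0.07 × 0.076 = 0.00532
  Bell: 0.32 × 0.135 = 0.0432
  Eyre: 0.22 × 0.04 = 0.0088
  Arden: 0.08 × 0.13 = 0.0104
  Frost: 0.31 × 0.0225 = 0.006975
Sum = 0.074695.
The ratio is 0.006975 / 0.0432 (the normalizer cancels) = 0.1615.

0.1615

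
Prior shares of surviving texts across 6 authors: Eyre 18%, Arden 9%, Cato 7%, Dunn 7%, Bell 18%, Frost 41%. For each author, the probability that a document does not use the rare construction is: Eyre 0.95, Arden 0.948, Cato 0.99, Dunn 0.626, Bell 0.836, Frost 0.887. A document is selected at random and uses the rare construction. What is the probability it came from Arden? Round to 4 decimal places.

0.0402

Taking complements, P(rare-form | each) = Eyre 0.05, Arden 0.052, Cato 0.01, Dunn 0.374, Bell 0.164, Frost 0.113.
By Bayes' rule, posterior ∝ prior × likelihood:
  Eyre: 0.18 × 0.05 = 0.009
  Arden: 0.09 × 0.052 = 0.00468
  Cato: 0.07 × 0.01 = 0.0007
  Dunn: 0.07 × 0.374 = 0.02618
  Bell: 0.18 × 0.164 = 0.02952
  Frost: 0.41 × 0.113 = 0.04633
Total = 0.11641.
P(Arden | evidence) = 0.00468 / 0.11641 ≈ 0.0402.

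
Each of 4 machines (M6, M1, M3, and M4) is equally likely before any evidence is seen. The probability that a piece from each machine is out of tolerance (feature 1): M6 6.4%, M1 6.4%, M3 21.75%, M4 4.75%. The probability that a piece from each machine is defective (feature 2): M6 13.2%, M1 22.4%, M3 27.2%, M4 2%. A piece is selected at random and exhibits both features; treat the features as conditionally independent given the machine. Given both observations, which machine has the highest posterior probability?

M3

Since the prior is uniform, the posterior is proportional to the likelihood:
  M6: 0.064 × 0.132 = 0.008448
  M1: 0.064 × 0.224 = 0.014336
  M3: 0.2175 × 0.272 = 0.05916
  M4: 0.0475 × 0.02 = 0.00095
Total = 0.082894.
Largest term belongs to M3, so M3 is most probable.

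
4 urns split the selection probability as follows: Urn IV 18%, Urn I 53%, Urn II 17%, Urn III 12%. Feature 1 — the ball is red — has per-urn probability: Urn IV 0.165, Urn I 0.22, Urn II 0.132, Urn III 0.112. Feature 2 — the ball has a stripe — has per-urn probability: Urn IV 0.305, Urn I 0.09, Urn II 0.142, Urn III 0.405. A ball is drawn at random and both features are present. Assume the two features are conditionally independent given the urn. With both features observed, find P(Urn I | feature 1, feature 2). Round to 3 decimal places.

0.372

Compute prior × likelihood for every hypothesis:
  Urn IV: 0.18 × 0.165 × 0.305 = 0.0090585
  Urn I: 0.53 × 0.22 × 0.09 = 0.010494
  Urn II: 0.17 × 0.132 × 0.142 = 0.00318648
  Urn III: 0.12 × 0.112 × 0.405 = 0.0054432
Normalizing constant = 0.02818218.
P(Urn I | evidence) = 0.010494 / 0.02818218 ≈ 0.372.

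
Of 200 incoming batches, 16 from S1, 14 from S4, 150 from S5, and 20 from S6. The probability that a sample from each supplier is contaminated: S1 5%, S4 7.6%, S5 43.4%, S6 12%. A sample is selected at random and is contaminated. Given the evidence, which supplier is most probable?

Compute prior × likelihood for every hypothesis:
  S1: 0.08 × 0.05 = 0.004
  S4: 0.07 × 0.076 = 0.00532
  S5: 0.75 × 0.434 = 0.3255
  S6: 0.1 × 0.12 = 0.012
Total = 0.34682.
Largest term belongs to S5, so S5 is most probable.

S5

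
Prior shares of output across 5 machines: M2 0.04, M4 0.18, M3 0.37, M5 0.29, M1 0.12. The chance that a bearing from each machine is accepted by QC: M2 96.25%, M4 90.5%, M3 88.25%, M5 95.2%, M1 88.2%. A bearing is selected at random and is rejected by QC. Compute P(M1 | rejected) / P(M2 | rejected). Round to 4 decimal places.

9.4400

Taking complements, P(rejected | each) = M2 0.0375, M4 0.095, M3 0.1175, M5 0.048, M1 0.118.
Compute prior × likelihood for every hypothesis:
  M2: 0.04 × 0.0375 = 0.0015
  M4: 0.18 × 0.095 = 0.0171
  M3: 0.37 × 0.1175 = 0.043475
  M5: 0.29 × 0.048 = 0.01392
  M1: 0.12 × 0.118 = 0.01416
Total = 0.090155.
The ratio is 0.01416 / 0.0015 (the normalizer cancels) = 9.4400.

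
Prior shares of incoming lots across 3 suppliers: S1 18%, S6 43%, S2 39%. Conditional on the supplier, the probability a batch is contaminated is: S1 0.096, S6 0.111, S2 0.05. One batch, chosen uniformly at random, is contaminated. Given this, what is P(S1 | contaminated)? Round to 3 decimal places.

Prior × likelihood for each hypothesis:
  S1: 0.18 × 0.096 = 0.01728
  S6: 0.43 × 0.111 = 0.04773
  S2: 0.39 × 0.05 = 0.0195
Total = 0.08451.
P(S1 | evidence) = 0.01728 / 0.08451 ≈ 0.204.

0.204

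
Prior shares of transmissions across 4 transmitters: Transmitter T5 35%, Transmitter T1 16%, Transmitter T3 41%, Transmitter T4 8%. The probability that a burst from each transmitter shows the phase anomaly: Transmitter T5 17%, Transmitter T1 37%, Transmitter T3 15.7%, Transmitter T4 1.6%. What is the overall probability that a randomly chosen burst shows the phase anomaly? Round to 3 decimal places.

Unnormalized posteriors (prior × likelihood):
  Transmitter T5: 0.35 × 0.17 = 0.0595
  Transmitter T1: 0.16 × 0.37 = 0.0592
  Transmitter T3: 0.41 × 0.157 = 0.06437
  Transmitter T4: 0.08 × 0.016 = 0.00128
P(anomaly) = 0.0595 + 0.0592 + 0.06437 + 0.00128 = 0.18435 → 0.184.

0.184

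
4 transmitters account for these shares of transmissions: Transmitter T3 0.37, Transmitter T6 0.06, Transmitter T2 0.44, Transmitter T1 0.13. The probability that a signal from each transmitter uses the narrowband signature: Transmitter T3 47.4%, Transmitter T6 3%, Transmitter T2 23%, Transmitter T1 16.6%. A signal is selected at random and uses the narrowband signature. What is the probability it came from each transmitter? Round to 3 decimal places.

Transmitter T3 0.585, Transmitter T6 0.006, Transmitter T2 0.337, Transmitter T1 0.072

By Bayes' rule, posterior ∝ prior × likelihood:
  Transmitter T3: 0.37 × 0.474 = 0.17538
  Transmitter T6: 0.06 × 0.03 = 0.0018
  Transmitter T2: 0.44 × 0.23 = 0.1012
  Transmitter T1: 0.13 × 0.166 = 0.02158
Sum = 0.29996.
P(Transmitter T3 | narrowband) = 0.17538/0.29996 ≈ 0.585
P(Transmitter T6 | narrowband) = 0.0018/0.29996 ≈ 0.006
P(Transmitter T2 | narrowband) = 0.1012/0.29996 ≈ 0.337
P(Transmitter T1 | narrowband) = 0.02158/0.29996 ≈ 0.072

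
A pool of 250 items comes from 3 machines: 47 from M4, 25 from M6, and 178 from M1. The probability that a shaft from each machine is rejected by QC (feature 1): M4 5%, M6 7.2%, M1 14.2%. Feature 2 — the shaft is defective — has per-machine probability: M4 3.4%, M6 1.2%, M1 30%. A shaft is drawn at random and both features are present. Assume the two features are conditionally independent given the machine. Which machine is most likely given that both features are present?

M1

Compute prior × likelihood for every hypothesis:
  M4: 0.188 × 0.05 × 0.034 = 0.0003196
  M6: 0.1 × 0.072 × 0.012 = 0.0000864
  M1: 0.712 × 0.142 × 0.3 = 0.0303312
Normalizing constant = 0.0307372.
Largest term belongs to M1, so M1 is most probable.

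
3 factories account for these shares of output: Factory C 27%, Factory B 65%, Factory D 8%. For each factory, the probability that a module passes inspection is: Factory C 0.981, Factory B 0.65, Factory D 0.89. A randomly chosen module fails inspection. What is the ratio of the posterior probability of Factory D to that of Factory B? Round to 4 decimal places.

0.0387

Taking complements, P(nonconforming | each) = Factory C 0.019, Factory B 0.35, Factory D 0.11.
By Bayes' rule, posterior ∝ prior × likelihood:
  Factory C: 0.27 × 0.019 = 0.00513
  Factory B: 0.65 × 0.35 = 0.2275
  Factory D: 0.08 × 0.11 = 0.0088
Sum = 0.24143.
The ratio is 0.0088 / 0.2275 (the normalizer cancels) = 0.0387.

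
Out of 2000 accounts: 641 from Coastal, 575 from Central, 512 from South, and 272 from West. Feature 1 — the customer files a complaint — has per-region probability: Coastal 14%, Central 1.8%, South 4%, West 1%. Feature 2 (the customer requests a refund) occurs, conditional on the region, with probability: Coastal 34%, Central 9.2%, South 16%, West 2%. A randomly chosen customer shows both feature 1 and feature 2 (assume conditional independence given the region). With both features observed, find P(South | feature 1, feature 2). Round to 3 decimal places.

0.094

Compute prior × likelihood for every hypothesis:
  Coastal: 0.3205 × 0.14 × 0.34 = 0.0152558
  Central: 0.2875 × 0.018 × 0.092 = 0.0004761
  South: 0.256 × 0.04 × 0.16 = 0.0016384
  West: 0.136 × 0.01 × 0.02 = 0.0000272
Total = 0.0173975.
P(South | evidence) = 0.0016384 / 0.0173975 ≈ 0.094.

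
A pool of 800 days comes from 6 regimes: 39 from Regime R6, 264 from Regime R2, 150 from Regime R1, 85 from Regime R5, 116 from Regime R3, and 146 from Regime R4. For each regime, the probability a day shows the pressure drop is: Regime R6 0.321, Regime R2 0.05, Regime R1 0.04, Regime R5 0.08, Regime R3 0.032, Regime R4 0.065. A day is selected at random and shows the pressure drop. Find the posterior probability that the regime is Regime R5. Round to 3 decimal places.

0.131

Unnormalized posteriors (prior × likelihood):
  Regime R6: 0.04875 × 0.321 = 0.01564875
  Regime R2: 0.33 × 0.05 = 0.0165
  Regime R1: 0.1875 × 0.04 = 0.0075
  Regime R5: 0.10625 × 0.08 = 0.0085
  Regime R3: 0.145 × 0.032 = 0.00464
  Regime R4: 0.1825 × 0.065 = 0.0118625
Normalizing constant = 0.06465125.
P(Regime R5 | evidence) = 0.0085 / 0.06465125 ≈ 0.131.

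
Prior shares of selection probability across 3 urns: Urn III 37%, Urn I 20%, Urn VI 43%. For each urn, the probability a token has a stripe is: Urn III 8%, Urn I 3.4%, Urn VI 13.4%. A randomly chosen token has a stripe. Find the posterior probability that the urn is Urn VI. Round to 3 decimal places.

Unnormalized posteriors (prior × likelihood):
  Urn III: 0.37 × 0.08 = 0.0296
  Urn I: 0.2 × 0.034 = 0.0068
  Urn VI: 0.43 × 0.134 = 0.05762
Total = 0.09402.
P(Urn VI | evidence) = 0.05762 / 0.09402 ≈ 0.613.

0.613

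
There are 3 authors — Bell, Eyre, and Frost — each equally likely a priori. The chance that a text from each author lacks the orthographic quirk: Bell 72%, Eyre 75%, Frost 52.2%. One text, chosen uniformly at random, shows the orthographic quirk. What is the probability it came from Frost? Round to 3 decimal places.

0.474

Taking complements, P(quirk | each) = Bell 0.28, Eyre 0.25, Frost 0.478.
Since the prior is uniform, the posterior is proportional to the likelihood:
  Bell: 0.28
  Eyre: 0.25
  Frost: 0.478
Normalizing constant = 1.008.
P(Frost | evidence) = 0.478 / 1.008 ≈ 0.474.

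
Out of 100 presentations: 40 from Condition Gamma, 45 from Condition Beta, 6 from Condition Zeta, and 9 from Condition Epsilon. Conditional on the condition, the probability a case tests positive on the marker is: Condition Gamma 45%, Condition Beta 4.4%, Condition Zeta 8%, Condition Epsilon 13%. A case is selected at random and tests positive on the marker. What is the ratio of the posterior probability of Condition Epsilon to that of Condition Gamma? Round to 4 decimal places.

0.0650

Compute prior × likelihood for every hypothesis:
  Condition Gamma: 0.4 × 0.45 = 0.18
  Condition Beta: 0.45 × 0.044 = 0.0198
  Condition Zeta: 0.06 × 0.08 = 0.0048
  Condition Epsilon: 0.09 × 0.13 = 0.0117
Total = 0.2163.
The ratio is 0.0117 / 0.18 (the normalizer cancels) = 0.0650.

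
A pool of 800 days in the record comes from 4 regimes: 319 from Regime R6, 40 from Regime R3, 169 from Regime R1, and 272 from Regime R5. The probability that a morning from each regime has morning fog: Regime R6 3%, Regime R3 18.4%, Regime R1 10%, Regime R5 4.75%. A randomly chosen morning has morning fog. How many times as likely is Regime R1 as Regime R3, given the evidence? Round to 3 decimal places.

Prior × likelihood for each hypothesis:
  Regime R6: 0.39875 × 0.03 = 0.0119625
  Regime R3: 0.05 × 0.184 = 0.0092
  Regime R1: 0.21125 × 0.1 = 0.021125
  Regime R5: 0.34 × 0.0475 = 0.01615
Total = 0.0584375.
The ratio is 0.021125 / 0.0092 (the normalizer cancels) = 2.296.

2.296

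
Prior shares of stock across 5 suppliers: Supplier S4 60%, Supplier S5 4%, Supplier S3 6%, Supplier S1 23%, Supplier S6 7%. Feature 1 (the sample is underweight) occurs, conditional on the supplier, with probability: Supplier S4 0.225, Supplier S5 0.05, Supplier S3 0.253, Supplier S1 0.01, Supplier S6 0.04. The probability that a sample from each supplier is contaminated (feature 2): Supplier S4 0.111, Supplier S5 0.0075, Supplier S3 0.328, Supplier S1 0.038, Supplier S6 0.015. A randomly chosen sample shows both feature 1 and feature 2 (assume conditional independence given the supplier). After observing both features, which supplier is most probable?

Compute prior × likelihood for every hypothesis:
  Supplier S4: 0.6 × 0.225 × 0.111 = 0.014985
  Supplier S5: 0.04 × 0.05 × 0.0075 = 0.000015
  Supplier S3: 0.06 × 0.253 × 0.328 = 0.00497904
  Supplier S1: 0.23 × 0.01 × 0.038 = 0.0000874
  Supplier S6: 0.07 × 0.04 × 0.015 = 0.000042
Normalizing constant = 0.02010844.
Largest term belongs to Supplier S4, so Supplier S4 is most probable.

Supplier S4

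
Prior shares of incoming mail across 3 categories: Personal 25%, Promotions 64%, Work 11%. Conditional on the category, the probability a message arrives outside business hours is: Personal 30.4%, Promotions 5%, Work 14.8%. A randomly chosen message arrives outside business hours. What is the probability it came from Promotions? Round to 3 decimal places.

Unnormalized posteriors (prior × likelihood):
  Personal: 0.25 × 0.304 = 0.076
  Promotions: 0.64 × 0.05 = 0.032
  Work: 0.11 × 0.148 = 0.01628
Total = 0.12428.
P(Promotions | evidence) = 0.032 / 0.12428 ≈ 0.257.

0.257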